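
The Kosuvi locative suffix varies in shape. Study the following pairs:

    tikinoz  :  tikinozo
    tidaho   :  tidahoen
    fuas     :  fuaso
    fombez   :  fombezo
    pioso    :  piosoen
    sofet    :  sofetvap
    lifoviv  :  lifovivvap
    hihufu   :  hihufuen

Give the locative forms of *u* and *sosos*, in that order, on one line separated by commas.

Looking at the final sound of each stem: -o when the stem ends in a sibilant (*tikinoz*, *fuas*, *fombez*); -vap when the stem ends in a non-sibilant consonant (*sofet*, *lifoviv*); -en when the stem ends in a vowel (*tidaho*, *pioso*, *hihufu*).
*u* — final sound /u/ (a vowel) → -en → *uen*.
*sosos* — final sound /s/ (a sibilant) → -o → *sososo*.

uen, sososo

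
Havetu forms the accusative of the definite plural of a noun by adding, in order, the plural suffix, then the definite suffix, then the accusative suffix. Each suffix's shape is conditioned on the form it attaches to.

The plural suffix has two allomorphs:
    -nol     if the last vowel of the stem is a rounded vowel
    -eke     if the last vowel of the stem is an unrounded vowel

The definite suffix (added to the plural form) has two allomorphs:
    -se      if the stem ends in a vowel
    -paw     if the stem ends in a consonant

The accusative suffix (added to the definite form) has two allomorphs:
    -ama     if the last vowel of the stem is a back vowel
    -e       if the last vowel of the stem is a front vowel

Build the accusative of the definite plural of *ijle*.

ijleekesee

*ijle*: last vowel = /e/, an unrounded vowel → -eke → *ijleeke*.
The plural form *ijleeke*: final sound = /e/, a vowel → -se → *ijleekese*.
The definite form *ijleekese*: last vowel = /e/, a front vowel → -e → *ijleekesee*.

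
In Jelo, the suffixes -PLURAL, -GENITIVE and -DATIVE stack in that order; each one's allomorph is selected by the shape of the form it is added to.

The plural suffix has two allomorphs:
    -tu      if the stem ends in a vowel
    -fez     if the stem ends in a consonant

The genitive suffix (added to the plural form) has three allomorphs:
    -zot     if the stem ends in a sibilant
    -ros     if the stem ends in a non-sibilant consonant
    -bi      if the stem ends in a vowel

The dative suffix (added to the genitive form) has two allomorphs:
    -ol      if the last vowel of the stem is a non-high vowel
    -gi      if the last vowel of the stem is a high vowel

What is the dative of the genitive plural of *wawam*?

wawamfezzotol

*wawam*: final sound = /m/, a consonant → -fez → *wawamfez*.
The plural form *wawamfez* — final sound /z/ (a sibilant) → -zot → *wawamfezzot*.
The last vowel of the genitive form *wawamfezzot* is /o/, which is a non-high vowel, so the dative suffix is -ol, giving *wawamfezzotol*.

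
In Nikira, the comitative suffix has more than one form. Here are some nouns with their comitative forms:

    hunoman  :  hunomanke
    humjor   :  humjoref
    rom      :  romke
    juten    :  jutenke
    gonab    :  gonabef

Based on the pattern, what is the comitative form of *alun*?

The suffix is conditioned by the final consonant: -ke when the stem ends in a nasal (*hunoman*, *rom*, *juten*); -ef when the stem ends in a non-nasal consonant (*humjor*, *gonab*).
*alun*: final consonant = /n/, a nasal → -ke → *alunke*.

alunke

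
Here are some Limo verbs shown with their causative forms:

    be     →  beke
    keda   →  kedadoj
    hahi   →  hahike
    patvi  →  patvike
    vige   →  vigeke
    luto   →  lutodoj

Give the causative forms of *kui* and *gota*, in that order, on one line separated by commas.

The pattern is front/back vowel harmony: -ke when the last vowel of the stem is a front vowel (*be*, *hahi*, *patvi*, *vige*); -doj when the last vowel of the stem is a back vowel (*keda*, *luto*).
The last vowel of *kui* is /i/, which is a front vowel, so the suffix is -ke, giving *kuike*.
The last vowel of *gota* is /a/, which is a back vowel, so the suffix is -doj, giving *gotadoj*.

kuike, gotadoj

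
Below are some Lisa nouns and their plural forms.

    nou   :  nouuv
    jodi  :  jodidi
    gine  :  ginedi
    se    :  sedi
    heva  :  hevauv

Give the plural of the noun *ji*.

jidi

The pattern is front/back vowel harmony: -di when the last vowel of the stem is a front vowel (*jodi*, *gine*, *se*); -uv when the last vowel of the stem is a back vowel (*nou*, *heva*).
*ji* — last vowel /i/ (a front vowel) → -di → *jidi*.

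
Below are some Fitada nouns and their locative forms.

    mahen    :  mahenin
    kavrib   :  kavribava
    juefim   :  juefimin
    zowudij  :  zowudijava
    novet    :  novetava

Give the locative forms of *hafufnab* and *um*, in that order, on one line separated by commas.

Looking at the final consonant of each stem: -in when the stem ends in a nasal (*mahen*, *juefim*); -ava when the stem ends in a non-nasal consonant (*kavrib*, *zowudij*, *novet*).
The final consonant of *hafufnab* is /b/, which is non-nasal, so the suffix is -ava, giving *hafufnabava*.
*um* — final consonant /m/ (a nasal) → -in → *umin*.

hafufnabava, umin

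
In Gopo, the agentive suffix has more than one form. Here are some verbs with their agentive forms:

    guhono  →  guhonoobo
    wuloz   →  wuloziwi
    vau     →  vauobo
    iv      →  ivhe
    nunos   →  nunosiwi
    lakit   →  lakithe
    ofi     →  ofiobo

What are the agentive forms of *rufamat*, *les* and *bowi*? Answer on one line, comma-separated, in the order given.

rufamathe, lesiwi, bowiobo

The alternation tracks the final sound of the stem — -iwi when the stem ends in a sibilant (*wuloz*, *nunos*); -he when the stem ends in a non-sibilant consonant (*iv*, *lakit*); -obo when the stem ends in a vowel (*guhono*, *vau*, *ofi*).
The final sound of *rufamat* is /t/, which is a non-sibilant consonant, so the suffix is -he, giving *rufamathe*.
The final sound of *les* is /s/, which is a sibilant, so the suffix is -iwi, giving *lesiwi*.
*bowi* — final sound /i/ (a vowel) → -obo → *bowiobo*.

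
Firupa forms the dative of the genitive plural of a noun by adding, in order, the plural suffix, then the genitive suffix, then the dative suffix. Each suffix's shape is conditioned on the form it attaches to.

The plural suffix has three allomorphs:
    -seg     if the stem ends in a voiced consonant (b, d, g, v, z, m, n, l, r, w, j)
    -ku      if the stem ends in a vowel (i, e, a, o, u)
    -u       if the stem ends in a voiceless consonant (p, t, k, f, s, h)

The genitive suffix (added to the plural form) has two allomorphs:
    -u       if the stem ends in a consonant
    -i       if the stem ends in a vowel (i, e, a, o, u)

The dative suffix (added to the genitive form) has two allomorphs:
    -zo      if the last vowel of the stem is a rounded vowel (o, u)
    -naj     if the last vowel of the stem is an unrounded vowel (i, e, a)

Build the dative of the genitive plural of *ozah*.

*ozah* — final sound /h/ (a voiceless consonant) → -u → *ozahu*.
The plural form *ozahu* — final sound /u/ (a vowel) → -i → *ozahui*.
The last vowel of the genitive form *ozahui* is /i/, which is an unrounded vowel, so the dative suffix is -naj, giving *ozahuinaj*.

ozahuinaj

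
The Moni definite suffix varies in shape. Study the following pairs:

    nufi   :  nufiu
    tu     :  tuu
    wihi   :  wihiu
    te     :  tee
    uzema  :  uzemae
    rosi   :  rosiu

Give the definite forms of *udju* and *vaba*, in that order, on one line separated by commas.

udjuu, vabae

Looking at the last vowel of each stem: -u when the last vowel of the stem is a high vowel (*nufi*, *tu*, *wihi*, *rosi*); -e when the last vowel of the stem is a non-high vowel (*te*, *uzema*).
The last vowel of *udju* is /u/, which is a high vowel, so the suffix is -u, giving *udjuu*.
Since the last vowel of *vaba* is /a/ (a non-high vowel), it takes -e, giving *vabae*.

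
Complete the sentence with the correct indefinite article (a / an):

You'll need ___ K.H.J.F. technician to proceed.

The indefinite article is chosen by the initial *sound* of the following word, not its spelling.
The initialism *K.H.J.F.* is read letter by letter; the first letter, K, is pronounced /keɪ/, which begins with a consonant sound.
So the article is *a*: You'll need a K.H.J.F. technician to proceed.

a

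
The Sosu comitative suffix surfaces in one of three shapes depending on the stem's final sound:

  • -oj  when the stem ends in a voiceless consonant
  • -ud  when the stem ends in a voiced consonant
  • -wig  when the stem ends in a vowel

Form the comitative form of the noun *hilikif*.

hilikifoj

Since the final sound of *hilikif* is /f/ (a voiceless consonant), it takes -oj, giving *hilikifoj*.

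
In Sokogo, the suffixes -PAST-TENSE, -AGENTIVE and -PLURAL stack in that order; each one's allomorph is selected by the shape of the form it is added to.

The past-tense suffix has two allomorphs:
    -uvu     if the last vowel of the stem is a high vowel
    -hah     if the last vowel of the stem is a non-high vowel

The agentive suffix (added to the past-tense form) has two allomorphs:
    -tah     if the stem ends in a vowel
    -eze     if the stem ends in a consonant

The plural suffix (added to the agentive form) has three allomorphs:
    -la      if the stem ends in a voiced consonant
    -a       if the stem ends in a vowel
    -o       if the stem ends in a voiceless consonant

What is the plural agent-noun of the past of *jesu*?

jesuuvutaho

*jesu* — last vowel /u/ (a high vowel) → -uvu → *jesuuvu*.
The past-tense form *jesuuvu* — final sound /u/ (a vowel) → -tah → *jesuuvutah*.
Since the final sound of the agentive form *jesuuvutah* is /h/ (a voiceless consonant), it takes -o, giving *jesuuvutaho*.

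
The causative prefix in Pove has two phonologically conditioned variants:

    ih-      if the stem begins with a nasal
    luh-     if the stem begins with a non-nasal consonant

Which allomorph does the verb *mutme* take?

Since the first consonant of *mutme* is /m/ (a nasal), it takes ih-.

ih-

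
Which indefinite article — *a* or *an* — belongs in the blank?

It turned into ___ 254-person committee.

a

The indefinite article is chosen by the initial *sound* of the following word, not its spelling.
The number *254* is spoken "two hundred …", beginning with /tuː/ — a consonant sound.
So the article is *a*: It turned into a 254-person committee.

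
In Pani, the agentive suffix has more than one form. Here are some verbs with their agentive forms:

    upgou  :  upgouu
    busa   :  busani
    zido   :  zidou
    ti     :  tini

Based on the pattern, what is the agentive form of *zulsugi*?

zulsugini

The alternation tracks the last vowel of the stem — -u when the last vowel of the stem is a rounded vowel (*upgou*, *zido*); -ni when the last vowel of the stem is an unrounded vowel (*busa*, *ti*).
*zulsugi*: last vowel = /i/, an unrounded vowel → -ni → *zulsugini*.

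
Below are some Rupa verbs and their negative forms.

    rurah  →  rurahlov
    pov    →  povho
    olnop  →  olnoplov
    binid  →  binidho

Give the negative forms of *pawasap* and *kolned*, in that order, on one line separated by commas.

The suffix is conditioned by the final consonant: -lov when the stem ends in a voiceless consonant (*rurah*, *olnop*); -ho when the stem ends in a voiced consonant (*pov*, *binid*).
*pawasap*: final consonant = /p/, voiceless → -lov → *pawasaplov*.
*kolned*: final consonant = /d/, voiced → -ho → *kolnedho*.

pawasaplov, kolnedho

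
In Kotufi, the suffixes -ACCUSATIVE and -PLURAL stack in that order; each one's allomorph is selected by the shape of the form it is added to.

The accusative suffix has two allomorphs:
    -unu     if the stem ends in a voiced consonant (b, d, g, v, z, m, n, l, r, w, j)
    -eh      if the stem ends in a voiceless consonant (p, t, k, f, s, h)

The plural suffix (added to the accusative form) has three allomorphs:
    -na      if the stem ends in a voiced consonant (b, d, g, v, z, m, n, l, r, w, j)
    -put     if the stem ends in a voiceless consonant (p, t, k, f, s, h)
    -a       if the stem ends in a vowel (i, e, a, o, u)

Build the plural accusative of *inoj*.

Since the final consonant of *inoj* is /j/ (voiced), it takes -unu, giving *inojunu*.
The final sound of the accusative form *inojunu* is /u/, which is a vowel, so the plural suffix is -a, giving *inojunua*.

inojunua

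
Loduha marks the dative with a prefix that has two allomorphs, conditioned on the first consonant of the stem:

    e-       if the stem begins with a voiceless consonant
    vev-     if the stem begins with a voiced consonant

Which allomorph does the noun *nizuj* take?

*nizuj*: first consonant = /n/, voiced → vev-.

vev-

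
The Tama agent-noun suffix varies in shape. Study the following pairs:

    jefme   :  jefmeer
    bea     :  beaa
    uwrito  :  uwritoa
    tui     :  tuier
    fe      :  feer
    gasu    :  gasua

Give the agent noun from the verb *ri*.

The pattern is front/back vowel harmony: -er when the last vowel of the stem is a front vowel (*jefme*, *tui*, *fe*); -a when the last vowel of the stem is a back vowel (*bea*, *uwrito*, *gasu*).
*ri* — last vowel /i/ (a front vowel) → -er → *rier*.

rier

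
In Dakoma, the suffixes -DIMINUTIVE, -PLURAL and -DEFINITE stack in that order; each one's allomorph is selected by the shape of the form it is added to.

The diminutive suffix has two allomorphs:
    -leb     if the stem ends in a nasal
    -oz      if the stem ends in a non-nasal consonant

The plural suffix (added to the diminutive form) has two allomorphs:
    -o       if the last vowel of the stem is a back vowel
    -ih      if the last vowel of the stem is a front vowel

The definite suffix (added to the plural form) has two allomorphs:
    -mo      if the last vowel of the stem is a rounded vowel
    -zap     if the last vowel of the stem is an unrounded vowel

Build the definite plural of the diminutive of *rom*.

*rom*: final consonant = /m/, a nasal → -leb → *romleb*.
The diminutive form *romleb*: last vowel = /e/, a front vowel → -ih → *romlebih*.
The last vowel of the plural form *romlebih* is /i/, which is an unrounded vowel, so the definite suffix is -zap, giving *romlebihzap*.

romlebihzap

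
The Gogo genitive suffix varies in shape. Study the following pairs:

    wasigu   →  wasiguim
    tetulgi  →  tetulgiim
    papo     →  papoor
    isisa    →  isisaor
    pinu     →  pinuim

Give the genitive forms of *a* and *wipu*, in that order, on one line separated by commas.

The alternation tracks the last vowel of the stem — -im when the last vowel of the stem is a high vowel (*wasigu*, *tetulgi*, *pinu*); -or when the last vowel of the stem is a non-high vowel (*papo*, *isisa*).
The last vowel of *a* is /a/, which is a non-high vowel, so the suffix is -or, giving *aor*.
*wipu* — last vowel /u/ (a high vowel) → -im → *wipuim*.

aor, wipuim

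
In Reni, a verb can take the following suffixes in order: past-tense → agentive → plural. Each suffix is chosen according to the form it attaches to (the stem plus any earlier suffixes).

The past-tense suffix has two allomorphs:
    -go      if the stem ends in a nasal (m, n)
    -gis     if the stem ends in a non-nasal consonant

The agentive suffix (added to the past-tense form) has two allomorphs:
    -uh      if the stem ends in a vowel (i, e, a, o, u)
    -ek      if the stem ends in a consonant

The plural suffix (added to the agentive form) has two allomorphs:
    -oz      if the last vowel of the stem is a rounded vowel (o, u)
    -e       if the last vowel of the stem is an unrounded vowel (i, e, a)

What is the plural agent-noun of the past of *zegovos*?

zegovosgiseke

The final consonant of *zegovos* is /s/, which is non-nasal, so the past-tense suffix is -gis, giving *zegovosgis*.
The final sound of the past-tense form *zegovosgis* is /s/, which is a consonant, so the agentive suffix is -ek, giving *zegovosgisek*.
The agentive form *zegovosgisek* — last vowel /e/ (an unrounded vowel) → -e → *zegovosgiseke*.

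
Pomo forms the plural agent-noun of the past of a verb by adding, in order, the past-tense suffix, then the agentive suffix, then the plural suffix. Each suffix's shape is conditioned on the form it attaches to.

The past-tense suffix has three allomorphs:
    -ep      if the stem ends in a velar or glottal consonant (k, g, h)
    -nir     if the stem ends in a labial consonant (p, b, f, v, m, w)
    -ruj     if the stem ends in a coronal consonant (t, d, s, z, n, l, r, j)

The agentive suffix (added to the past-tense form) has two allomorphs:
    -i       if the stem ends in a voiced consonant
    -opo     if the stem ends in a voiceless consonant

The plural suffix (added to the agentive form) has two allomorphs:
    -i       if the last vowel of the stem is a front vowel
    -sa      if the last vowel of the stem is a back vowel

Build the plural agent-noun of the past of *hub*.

hubnirii

The final consonant of *hub* is /b/, which is labial, so the past-tense suffix is -nir, giving *hubnir*.
The past-tense form *hubnir* — final consonant /r/ (voiced) → -i → *hubniri*.
The last vowel of the agentive form *hubniri* is /i/, which is a front vowel, so the plural suffix is -i, giving *hubnirii*.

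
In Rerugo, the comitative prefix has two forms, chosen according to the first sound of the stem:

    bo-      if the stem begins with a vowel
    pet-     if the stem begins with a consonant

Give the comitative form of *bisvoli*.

petbisvoli

*bisvoli*: first sound = /b/, a consonant → pet- → *petbisvoli*.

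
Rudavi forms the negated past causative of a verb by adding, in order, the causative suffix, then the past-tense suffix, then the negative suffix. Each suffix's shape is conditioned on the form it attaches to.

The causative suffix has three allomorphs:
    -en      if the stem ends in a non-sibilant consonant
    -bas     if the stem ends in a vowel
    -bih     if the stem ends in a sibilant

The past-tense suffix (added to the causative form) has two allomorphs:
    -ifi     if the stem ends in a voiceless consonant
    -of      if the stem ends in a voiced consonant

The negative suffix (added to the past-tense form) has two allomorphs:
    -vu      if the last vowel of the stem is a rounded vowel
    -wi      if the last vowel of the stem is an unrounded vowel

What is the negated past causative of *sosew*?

*sosew* — final sound /w/ (a non-sibilant consonant) → -en → *sosewen*.
The causative form *sosewen* — final consonant /n/ (voiced) → -of → *sosewenof*.
The last vowel of the past-tense form *sosewenof* is /o/, which is a rounded vowel, so the negative suffix is -vu, giving *sosewenofvu*.

sosewenofvu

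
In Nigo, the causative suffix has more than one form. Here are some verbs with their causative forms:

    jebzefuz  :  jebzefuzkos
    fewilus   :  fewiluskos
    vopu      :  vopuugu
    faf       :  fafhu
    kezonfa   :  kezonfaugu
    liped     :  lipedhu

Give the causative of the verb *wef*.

The suffix is conditioned by the final sound: -kos when the stem ends in a sibilant (*jebzefuz*, *fewilus*); -hu when the stem ends in a non-sibilant consonant (*faf*, *liped*); -ugu when the stem ends in a vowel (*vopu*, *kezonfa*).
*wef* — final sound /f/ (a non-sibilant consonant) → -hu → *wefhu*.

wefhu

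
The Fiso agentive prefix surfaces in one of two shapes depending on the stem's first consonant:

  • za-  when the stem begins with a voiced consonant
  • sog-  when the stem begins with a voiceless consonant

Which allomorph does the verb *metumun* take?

za-

*metumun*: first consonant = /m/, voiced → za-.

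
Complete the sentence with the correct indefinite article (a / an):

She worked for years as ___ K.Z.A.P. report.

The indefinite article is chosen by the initial *sound* of the following word, not its spelling.
The initialism *K.Z.A.P.* is read letter by letter; the first letter, K, is pronounced /keɪ/, which begins with a consonant sound.
So the article is *a*: She worked for years as a K.Z.A.P. report.

a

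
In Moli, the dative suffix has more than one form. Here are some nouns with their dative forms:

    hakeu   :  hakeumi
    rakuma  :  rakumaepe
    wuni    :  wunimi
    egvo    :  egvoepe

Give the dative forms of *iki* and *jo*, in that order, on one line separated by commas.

ikimi, joepe

The alternation tracks the last vowel of the stem — -mi when the last vowel of the stem is a high vowel (*hakeu*, *wuni*); -epe when the last vowel of the stem is a non-high vowel (*rakuma*, *egvo*).
*iki* — last vowel /i/ (a high vowel) → -mi → *ikimi*.
*jo* — last vowel /o/ (a non-high vowel) → -epe → *joepe*.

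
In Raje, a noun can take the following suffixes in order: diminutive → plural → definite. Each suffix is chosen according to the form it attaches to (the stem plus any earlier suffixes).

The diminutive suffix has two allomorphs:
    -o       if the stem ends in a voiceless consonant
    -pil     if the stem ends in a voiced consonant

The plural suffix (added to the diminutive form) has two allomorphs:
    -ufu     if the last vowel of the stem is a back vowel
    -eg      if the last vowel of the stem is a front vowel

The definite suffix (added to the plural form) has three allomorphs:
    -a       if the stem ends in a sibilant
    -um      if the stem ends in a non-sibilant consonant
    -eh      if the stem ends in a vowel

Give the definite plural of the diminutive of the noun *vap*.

The final consonant of *vap* is /p/, which is voiceless, so the diminutive suffix is -o, giving *vapo*.
The last vowel of the diminutive form *vapo* is /o/, which is a back vowel, so the plural suffix is -ufu, giving *vapoufu*.
The plural form *vapoufu*: final sound = /u/, a vowel → -eh → *vapoufueh*.

vapoufueh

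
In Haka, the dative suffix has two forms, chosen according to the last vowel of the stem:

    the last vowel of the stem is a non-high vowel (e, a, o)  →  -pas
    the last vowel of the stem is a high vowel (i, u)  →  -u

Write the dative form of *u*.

*u*: last vowel = /u/, a high vowel → -u → *uu*.

uu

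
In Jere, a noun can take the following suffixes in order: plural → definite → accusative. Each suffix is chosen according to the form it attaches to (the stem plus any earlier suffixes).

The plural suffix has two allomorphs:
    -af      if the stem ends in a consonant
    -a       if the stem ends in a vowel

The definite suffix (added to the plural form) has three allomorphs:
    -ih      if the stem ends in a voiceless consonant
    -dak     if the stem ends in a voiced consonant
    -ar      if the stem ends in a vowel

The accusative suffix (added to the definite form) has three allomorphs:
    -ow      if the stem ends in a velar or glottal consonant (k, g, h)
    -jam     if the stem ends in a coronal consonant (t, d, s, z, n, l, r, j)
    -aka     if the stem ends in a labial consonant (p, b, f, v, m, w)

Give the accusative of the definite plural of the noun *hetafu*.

hetafuaarjam

*hetafu* — final sound /u/ (a vowel) → -a → *hetafua*.
The plural form *hetafua* — final sound /a/ (a vowel) → -ar → *hetafuaar*.
Since the final consonant of the definite form *hetafuaar* is /r/ (coronal), it takes -jam, giving *hetafuaarjam*.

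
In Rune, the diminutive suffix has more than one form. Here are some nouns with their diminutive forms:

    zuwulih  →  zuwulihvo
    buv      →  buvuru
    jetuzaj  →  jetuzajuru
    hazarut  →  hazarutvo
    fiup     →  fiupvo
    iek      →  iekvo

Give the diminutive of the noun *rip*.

ripvo

The pattern is voicing of the final consonant: -vo when the stem ends in a voiceless consonant (*zuwulih*, *hazarut*, *fiup*, *iek*); -uru when the stem ends in a voiced consonant (*buv*, *jetuzaj*).
*rip*: final consonant = /p/, voiceless → -vo → *ripvo*.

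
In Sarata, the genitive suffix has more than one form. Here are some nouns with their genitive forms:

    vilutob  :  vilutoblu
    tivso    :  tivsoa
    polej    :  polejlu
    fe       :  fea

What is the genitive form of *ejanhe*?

The pattern is consonant vs. vowel: -lu when the stem ends in a consonant (*vilutob*, *polej*); -a when the stem ends in a vowel (*tivso*, *fe*).
*ejanhe* — final sound /e/ (a vowel) → -a → *ejanhea*.

ejanhea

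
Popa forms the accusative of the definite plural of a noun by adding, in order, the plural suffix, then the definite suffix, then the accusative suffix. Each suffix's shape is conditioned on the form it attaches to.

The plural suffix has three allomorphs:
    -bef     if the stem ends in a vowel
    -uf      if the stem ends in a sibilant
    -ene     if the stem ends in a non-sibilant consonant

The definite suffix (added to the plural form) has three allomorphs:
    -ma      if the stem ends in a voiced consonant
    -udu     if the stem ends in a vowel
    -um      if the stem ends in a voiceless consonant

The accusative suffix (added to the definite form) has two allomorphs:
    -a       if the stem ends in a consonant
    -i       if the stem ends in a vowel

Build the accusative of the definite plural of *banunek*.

The final sound of *banunek* is /k/, which is a non-sibilant consonant, so the plural suffix is -ene, giving *banunekene*.
Since the final sound of the plural form *banunekene* is /e/ (a vowel), it takes -udu, giving *banunekeneudu*.
The definite form *banunekeneudu* — final sound /u/ (a vowel) → -i → *banunekeneudui*.

banunekeneudui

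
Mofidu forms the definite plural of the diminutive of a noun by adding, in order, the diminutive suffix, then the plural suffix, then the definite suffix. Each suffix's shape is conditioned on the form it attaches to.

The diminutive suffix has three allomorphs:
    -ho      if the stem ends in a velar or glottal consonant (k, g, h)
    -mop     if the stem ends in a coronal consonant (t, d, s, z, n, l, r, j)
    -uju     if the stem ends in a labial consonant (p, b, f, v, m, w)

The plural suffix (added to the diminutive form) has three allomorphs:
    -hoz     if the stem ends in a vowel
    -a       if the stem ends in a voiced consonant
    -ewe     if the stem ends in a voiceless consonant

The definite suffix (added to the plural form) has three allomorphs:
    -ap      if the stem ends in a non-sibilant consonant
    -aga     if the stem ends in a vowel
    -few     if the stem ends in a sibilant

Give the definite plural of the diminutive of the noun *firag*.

The final consonant of *firag* is /g/, which is velar/glottal, so the diminutive suffix is -ho, giving *firagho*.
Since the final sound of the diminutive form *firagho* is /o/ (a vowel), it takes -hoz, giving *firaghohoz*.
The final sound of the plural form *firaghohoz* is /z/, which is a sibilant, so the definite suffix is -few, giving *firaghohozfew*.

firaghohozfew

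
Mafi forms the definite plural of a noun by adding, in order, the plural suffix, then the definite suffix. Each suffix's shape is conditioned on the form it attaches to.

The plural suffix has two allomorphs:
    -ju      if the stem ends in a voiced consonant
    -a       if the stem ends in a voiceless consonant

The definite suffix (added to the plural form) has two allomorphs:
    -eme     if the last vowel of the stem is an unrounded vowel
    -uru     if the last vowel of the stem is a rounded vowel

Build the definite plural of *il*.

*il* — final consonant /l/ (voiced) → -ju → *ilju*.
The plural form *ilju* — last vowel /u/ (a rounded vowel) → -uru → *iljuuru*.

iljuuru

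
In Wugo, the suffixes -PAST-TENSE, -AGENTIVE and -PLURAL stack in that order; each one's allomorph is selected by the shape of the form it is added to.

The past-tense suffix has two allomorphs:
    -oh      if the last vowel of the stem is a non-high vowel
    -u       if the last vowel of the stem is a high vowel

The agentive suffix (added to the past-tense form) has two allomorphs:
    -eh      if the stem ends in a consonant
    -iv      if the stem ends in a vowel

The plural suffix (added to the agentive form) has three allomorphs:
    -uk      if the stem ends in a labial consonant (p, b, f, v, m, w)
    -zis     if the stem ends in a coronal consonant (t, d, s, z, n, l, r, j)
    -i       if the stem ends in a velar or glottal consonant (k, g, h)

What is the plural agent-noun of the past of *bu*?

buuivuk

*bu* — last vowel /u/ (a high vowel) → -u → *buu*.
The past-tense form *buu*: final sound = /u/, a vowel → -iv → *buuiv*.
The agentive form *buuiv* — final consonant /v/ (labial) → -uk → *buuivuk*.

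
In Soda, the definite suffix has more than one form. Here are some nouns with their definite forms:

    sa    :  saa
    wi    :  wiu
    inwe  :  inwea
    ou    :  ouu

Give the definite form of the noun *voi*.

Looking at the last vowel of each stem: -u when the last vowel of the stem is a high vowel (*wi*, *ou*); -a when the last vowel of the stem is a non-high vowel (*sa*, *inwe*).
Since the last vowel of *voi* is /i/ (a high vowel), it takes -u, giving *voiu*.

voiu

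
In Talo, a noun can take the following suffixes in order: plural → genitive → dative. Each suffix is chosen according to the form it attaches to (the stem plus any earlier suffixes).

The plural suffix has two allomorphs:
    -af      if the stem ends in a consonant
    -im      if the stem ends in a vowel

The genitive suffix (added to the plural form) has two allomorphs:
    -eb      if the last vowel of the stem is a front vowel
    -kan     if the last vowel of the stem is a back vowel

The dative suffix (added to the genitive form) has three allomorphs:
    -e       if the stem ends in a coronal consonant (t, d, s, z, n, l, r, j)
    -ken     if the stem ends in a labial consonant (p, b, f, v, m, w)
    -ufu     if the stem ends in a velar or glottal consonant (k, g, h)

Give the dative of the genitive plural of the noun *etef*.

etefafkane

*etef* — final sound /f/ (a consonant) → -af → *etefaf*.
Since the last vowel of the plural form *etefaf* is /a/ (a back vowel), it takes -kan, giving *etefafkan*.
The genitive form *etefafkan*: final consonant = /n/, coronal → -e → *etefafkane*.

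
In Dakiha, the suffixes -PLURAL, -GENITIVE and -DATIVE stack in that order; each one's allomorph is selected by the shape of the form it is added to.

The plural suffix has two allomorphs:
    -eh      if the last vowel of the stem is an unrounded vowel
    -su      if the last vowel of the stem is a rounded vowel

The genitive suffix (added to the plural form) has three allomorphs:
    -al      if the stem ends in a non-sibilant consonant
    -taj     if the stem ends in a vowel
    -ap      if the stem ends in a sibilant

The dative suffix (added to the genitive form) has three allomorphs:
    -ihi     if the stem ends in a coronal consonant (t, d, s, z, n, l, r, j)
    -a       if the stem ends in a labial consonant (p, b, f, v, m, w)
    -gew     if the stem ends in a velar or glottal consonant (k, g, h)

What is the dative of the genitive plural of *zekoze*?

zekozeehalihi

*zekoze* — last vowel /e/ (an unrounded vowel) → -eh → *zekozeeh*.
The final sound of the plural form *zekozeeh* is /h/, which is a non-sibilant consonant, so the genitive suffix is -al, giving *zekozeehal*.
Since the final consonant of the genitive form *zekozeehal* is /l/ (coronal), it takes -ihi, giving *zekozeehalihi*.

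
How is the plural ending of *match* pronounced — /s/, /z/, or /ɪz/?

The stem *match* ends in a sibilant (/s, z, ʃ, ʒ, tʃ, dʒ/).
The plural suffix surfaces as /ɪz/ after sibilants, /s/ after other voiceless consonants, and /z/ after other voiced sounds.
So the plural -s on *match* is pronounced /ɪz/.

/ɪz/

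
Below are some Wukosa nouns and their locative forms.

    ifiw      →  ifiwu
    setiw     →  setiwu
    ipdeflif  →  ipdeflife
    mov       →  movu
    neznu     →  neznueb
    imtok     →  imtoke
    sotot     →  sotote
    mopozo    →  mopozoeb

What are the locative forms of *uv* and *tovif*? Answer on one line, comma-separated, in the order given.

The suffix is conditioned by the final sound: -e when the stem ends in a voiceless consonant (*ipdeflif*, *imtok*, *sotot*); -u when the stem ends in a voiced consonant (*ifiw*, *setiw*, *mov*); -eb when the stem ends in a vowel (*neznu*, *mopozo*).
*uv* — final sound /v/ (a voiced consonant) → -u → *uvu*.
*tovif*: final sound = /f/, a voiceless consonant → -e → *tovife*.

uvu, tovife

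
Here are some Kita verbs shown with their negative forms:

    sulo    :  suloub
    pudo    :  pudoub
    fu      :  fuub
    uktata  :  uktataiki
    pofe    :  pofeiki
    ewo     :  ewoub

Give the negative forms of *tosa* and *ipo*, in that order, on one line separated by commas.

tosaiki, ipoub

The pattern is rounding harmony: -ub when the last vowel of the stem is a rounded vowel (*sulo*, *pudo*, *fu*, *ewo*); -iki when the last vowel of the stem is an unrounded vowel (*uktata*, *pofe*).
*tosa*: last vowel = /a/, an unrounded vowel → -iki → *tosaiki*.
*ipo*: last vowel = /o/, a rounded vowel → -ub → *ipoub*.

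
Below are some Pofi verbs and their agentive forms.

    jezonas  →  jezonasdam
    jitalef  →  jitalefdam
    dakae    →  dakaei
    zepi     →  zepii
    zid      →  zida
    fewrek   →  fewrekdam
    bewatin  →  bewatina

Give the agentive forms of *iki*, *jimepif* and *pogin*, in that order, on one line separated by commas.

ikii, jimepifdam, pogina

The suffix is conditioned by the final sound: -dam when the stem ends in a voiceless consonant (*jezonas*, *jitalef*, *fewrek*); -a when the stem ends in a voiced consonant (*zid*, *bewatin*); -i when the stem ends in a vowel (*dakae*, *zepi*).
The final sound of *iki* is /i/, which is a vowel, so the suffix is -i, giving *ikii*.
The final sound of *jimepif* is /f/, which is a voiceless consonant, so the suffix is -dam, giving *jimepifdam*.
*pogin* — final sound /n/ (a voiced consonant) → -a → *pogina*.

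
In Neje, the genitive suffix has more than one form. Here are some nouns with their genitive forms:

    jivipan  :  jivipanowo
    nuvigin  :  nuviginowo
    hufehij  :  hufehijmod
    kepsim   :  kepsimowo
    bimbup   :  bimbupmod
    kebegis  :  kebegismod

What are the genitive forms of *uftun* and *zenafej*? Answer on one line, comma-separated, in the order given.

uftunowo, zenafejmod

The suffix is conditioned by the final consonant: -owo when the stem ends in a nasal (*jivipan*, *nuvigin*, *kepsim*); -mod when the stem ends in a non-nasal consonant (*hufehij*, *bimbup*, *kebegis*).
Since the final consonant of *uftun* is /n/ (a nasal), it takes -owo, giving *uftunowo*.
Since the final consonant of *zenafej* is /j/ (non-nasal), it takes -mod, giving *zenafejmod*.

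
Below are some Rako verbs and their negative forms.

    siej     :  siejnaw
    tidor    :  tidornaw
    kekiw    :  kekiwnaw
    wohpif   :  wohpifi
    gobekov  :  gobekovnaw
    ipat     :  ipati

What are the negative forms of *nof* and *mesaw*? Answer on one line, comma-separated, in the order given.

nofi, mesawnaw

The alternation tracks the final consonant of the stem — -i when the stem ends in a voiceless consonant (*wohpif*, *ipat*); -naw when the stem ends in a voiced consonant (*siej*, *tidor*, *kekiw*, *gobekov*).
*nof*: final consonant = /f/, voiceless → -i → *nofi*.
*mesaw*: final consonant = /w/, voiced → -naw → *mesawnaw*.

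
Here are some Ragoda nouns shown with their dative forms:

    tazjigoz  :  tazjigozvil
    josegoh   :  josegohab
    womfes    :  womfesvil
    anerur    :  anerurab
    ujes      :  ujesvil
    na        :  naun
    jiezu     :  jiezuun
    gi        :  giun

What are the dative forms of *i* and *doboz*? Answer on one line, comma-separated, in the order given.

The pattern is sibilance of the final sound: -vil when the stem ends in a sibilant (*tazjigoz*, *womfes*, *ujes*); -ab when the stem ends in a non-sibilant consonant (*josegoh*, *anerur*); -un when the stem ends in a vowel (*na*, *jiezu*, *gi*).
*i* — final sound /i/ (a vowel) → -un → *iun*.
*doboz* — final sound /z/ (a sibilant) → -vil → *dobozvil*.

iun, dobozvil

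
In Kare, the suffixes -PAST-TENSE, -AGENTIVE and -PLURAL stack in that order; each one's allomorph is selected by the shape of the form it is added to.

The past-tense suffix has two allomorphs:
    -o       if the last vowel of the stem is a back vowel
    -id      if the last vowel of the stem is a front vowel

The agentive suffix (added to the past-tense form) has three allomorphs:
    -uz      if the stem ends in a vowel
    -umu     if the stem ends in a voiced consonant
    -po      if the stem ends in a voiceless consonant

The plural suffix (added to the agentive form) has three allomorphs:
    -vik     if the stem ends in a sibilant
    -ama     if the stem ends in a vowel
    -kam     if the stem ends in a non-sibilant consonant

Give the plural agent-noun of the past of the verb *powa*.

*powa*: last vowel = /a/, a back vowel → -o → *powao*.
The past-tense form *powao* — final sound /o/ (a vowel) → -uz → *powaouz*.
The agentive form *powaouz*: final sound = /z/, a sibilant → -vik → *powaouzvik*.

powaouzvik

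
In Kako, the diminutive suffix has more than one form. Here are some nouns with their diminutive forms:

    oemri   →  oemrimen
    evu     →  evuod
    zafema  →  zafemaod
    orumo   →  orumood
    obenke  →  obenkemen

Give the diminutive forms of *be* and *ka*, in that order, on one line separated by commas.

The pattern is front/back vowel harmony: -men when the last vowel of the stem is a front vowel (*oemri*, *obenke*); -od when the last vowel of the stem is a back vowel (*evu*, *zafema*, *orumo*).
*be*: last vowel = /e/, a front vowel → -men → *bemen*.
*ka*: last vowel = /a/, a back vowel → -od → *kaod*.

bemen, kaod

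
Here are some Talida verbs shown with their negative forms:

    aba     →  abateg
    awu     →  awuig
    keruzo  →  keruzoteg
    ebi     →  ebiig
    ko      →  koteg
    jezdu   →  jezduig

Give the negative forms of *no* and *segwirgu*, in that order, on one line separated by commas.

noteg, segwirguig

Looking at the last vowel of each stem: -ig when the last vowel of the stem is a high vowel (*awu*, *ebi*, *jezdu*); -teg when the last vowel of the stem is a non-high vowel (*aba*, *keruzo*, *ko*).
Since the last vowel of *no* is /o/ (a non-high vowel), it takes -teg, giving *noteg*.
*segwirgu*: last vowel = /u/, a high vowel → -ig → *segwirguig*.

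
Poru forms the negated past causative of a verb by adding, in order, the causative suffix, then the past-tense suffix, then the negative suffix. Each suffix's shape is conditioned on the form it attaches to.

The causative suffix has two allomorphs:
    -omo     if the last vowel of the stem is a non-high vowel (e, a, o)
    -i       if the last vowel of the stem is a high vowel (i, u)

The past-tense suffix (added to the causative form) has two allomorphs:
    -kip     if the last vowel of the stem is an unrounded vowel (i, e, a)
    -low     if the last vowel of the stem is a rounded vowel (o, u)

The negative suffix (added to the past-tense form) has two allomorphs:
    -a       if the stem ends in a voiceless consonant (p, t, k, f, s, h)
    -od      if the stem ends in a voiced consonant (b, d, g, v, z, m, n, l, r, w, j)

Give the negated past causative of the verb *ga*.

The last vowel of *ga* is /a/, which is a non-high vowel, so the causative suffix is -omo, giving *gaomo*.
Since the last vowel of the causative form *gaomo* is /o/ (a rounded vowel), it takes -low, giving *gaomolow*.
The past-tense form *gaomolow* — final consonant /w/ (voiced) → -od → *gaomolowod*.

gaomolowod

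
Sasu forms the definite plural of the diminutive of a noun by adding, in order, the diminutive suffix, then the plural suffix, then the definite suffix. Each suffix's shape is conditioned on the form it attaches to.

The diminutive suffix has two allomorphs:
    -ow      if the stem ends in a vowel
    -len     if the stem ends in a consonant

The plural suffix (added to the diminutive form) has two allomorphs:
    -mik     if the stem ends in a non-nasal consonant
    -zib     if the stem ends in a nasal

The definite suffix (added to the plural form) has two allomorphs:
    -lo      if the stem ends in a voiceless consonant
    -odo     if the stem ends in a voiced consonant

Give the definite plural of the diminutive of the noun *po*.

poowmiklo

Since the final sound of *po* is /o/ (a vowel), it takes -ow, giving *poow*.
The diminutive form *poow*: final consonant = /w/, non-nasal → -mik → *poowmik*.
The final consonant of the plural form *poowmik* is /k/, which is voiceless, so the definite suffix is -lo, giving *poowmiklo*.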